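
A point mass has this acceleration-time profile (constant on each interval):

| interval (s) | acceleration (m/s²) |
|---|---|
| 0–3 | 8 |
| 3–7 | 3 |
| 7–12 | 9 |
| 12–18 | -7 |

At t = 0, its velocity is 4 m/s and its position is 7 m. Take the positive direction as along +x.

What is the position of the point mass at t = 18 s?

887.5 m

On each constant-a segment, Δv = aΔt and Δx = v₀Δt + ½aΔt²; chain segment to segment.
0–3 s: v starts 4 m/s; Δx = 4·3 + ½·8·3² = 48 m; v ends 28 m/s.
3–7 s: v starts 28 m/s; Δx = 28·4 + ½·3·4² = 136 m; v ends 40 m/s.
7–12 s: v starts 40 m/s; Δx = 40·5 + ½·9·5² = 312.5 m; v ends 85 m/s.
12–18 s: v starts 85 m/s; Δx = 85·6 + ½·-7·6² = 384 m; v ends 43 m/s.
x(18) = 7 + Σ Δx = 887.5 m.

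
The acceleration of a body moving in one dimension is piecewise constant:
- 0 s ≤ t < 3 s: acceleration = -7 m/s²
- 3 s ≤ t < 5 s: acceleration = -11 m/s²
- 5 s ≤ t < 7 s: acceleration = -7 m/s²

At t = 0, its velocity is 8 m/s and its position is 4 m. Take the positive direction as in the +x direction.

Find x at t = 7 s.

-135.5 m

On each constant-a segment, Δv = aΔt and Δx = v₀Δt + ½aΔt²; chain segment to segment.
0–3 s: v starts 8 m/s; Δx = 8·3 + ½·-7·3² = -7.5 m; v ends -13 m/s.
3–5 s: v starts -13 m/s; Δx = -13·2 + ½·-11·2² = -48 m; v ends -35 m/s.
5–7 s: v starts -35 m/s; Δx = -35·2 + ½·-7·2² = -84 m; v ends -49 m/s.
x(7) = 4 + Σ Δx = -135.5 m.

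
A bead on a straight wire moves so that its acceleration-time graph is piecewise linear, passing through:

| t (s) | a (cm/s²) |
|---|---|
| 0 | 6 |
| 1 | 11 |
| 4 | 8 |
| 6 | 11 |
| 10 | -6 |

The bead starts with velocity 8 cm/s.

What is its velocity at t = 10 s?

Δv equals the area under the a-t graph; then v = v₀ + Δv.
0–1 s: ½(6 + 11)(1) = 8.5 cm/s
1–4 s: ½(11 + 8)(3) = 28.5 cm/s
4–6 s: ½(8 + 11)(2) = 19 cm/s
6–10 s: ½(11 + -6)(4) = 10 cm/s
Δv = 66 cm/s, so v(10) = 8 + (66) = 74 cm/s.

74 cm/s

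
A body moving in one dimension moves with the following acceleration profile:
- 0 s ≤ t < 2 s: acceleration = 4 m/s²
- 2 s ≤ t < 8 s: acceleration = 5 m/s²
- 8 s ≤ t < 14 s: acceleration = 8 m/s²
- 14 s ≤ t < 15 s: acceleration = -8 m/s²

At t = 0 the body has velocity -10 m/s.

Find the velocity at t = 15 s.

Δv equals the area under the a-t graph; then v = v₀ + Δv.
0–2 s: 4 × 2 = 8 m/s
2–8 s: 5 × 6 = 30 m/s
8–14 s: 8 × 6 = 48 m/s
14–15 s: -8 × 1 = -8 m/s
Δv = 78 m/s, so v(15) = -10 + (78) = 68 m/s.

68 m/s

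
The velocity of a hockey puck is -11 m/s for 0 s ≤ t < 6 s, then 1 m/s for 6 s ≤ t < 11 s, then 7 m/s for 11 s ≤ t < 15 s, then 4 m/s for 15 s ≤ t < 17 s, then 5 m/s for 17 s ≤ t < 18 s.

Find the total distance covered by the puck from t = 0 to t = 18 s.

Distance (not displacement) is the total path length: add the absolute areas under v-t.
0–6 s: |-11| × 6 = 66 m
6–11 s: |1| × 5 = 5 m
11–15 s: |7| × 4 = 28 m
15–17 s: |4| × 2 = 8 m
17–18 s: |5| × 1 = 5 m
Total distance = 112 m

112 m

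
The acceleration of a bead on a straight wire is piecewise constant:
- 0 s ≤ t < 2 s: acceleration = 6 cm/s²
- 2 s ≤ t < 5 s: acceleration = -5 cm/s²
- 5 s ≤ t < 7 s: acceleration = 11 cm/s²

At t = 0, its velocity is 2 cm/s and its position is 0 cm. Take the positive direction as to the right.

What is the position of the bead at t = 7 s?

55.5 cm

On each constant-a segment, Δv = aΔt and Δx = v₀Δt + ½aΔt²; chain segment to segment.
0–2 s: v starts 2 cm/s; Δx = 2·2 + ½·6·2² = 16 cm; v ends 14 cm/s.
2–5 s: v starts 14 cm/s; Δx = 14·3 + ½·-5·3² = 19.5 cm; v ends -1 cm/s.
5–7 s: v starts -1 cm/s; Δx = -1·2 + ½·11·2² = 20 cm; v ends 21 cm/s.
x(7) = 0 + Σ Δx = 55.5 cm.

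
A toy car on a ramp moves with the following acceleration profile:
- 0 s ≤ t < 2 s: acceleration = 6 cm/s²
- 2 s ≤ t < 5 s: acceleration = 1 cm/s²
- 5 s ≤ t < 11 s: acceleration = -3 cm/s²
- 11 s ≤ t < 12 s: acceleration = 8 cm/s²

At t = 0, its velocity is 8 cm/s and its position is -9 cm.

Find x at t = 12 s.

On each constant-a segment, Δv = aΔt and Δx = v₀Δt + ½aΔt²; chain segment to segment.
0–2 s: v starts 8 cm/s; Δx = 8·2 + ½·6·2² = 28 cm; v ends 20 cm/s.
2–5 s: v starts 20 cm/s; Δx = 20·3 + ½·1·3² = 64.5 cm; v ends 23 cm/s.
5–11 s: v starts 23 cm/s; Δx = 23·6 + ½·-3·6² = 84 cm; v ends 5 cm/s.
11–12 s: v starts 5 cm/s; Δx = 5·1 + ½·8·1² = 9 cm; v ends 13 cm/s.
x(12) = -9 + Σ Δx = 176.5 cm.

176.5 cm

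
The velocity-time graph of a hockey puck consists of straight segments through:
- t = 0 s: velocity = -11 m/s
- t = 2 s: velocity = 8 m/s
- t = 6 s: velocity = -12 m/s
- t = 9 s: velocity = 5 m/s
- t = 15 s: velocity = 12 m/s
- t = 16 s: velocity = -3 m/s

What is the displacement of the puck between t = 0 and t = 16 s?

Displacement is the signed area under the v-t curve.
0–2 s: ½(-11 + 8)(2) = -3 m
2–6 s: ½(8 + -12)(4) = -8 m
6–9 s: ½(-12 + 5)(3) = -10.5 m
9–15 s: ½(5 + 12)(6) = 51 m
15–16 s: ½(12 + -3)(1) = 4.5 m
Net displacement = 34 m

34 m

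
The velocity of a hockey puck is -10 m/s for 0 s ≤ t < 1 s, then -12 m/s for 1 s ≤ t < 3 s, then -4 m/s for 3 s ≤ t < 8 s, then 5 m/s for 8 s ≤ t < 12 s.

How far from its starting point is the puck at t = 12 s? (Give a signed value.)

-34 m

Displacement is the signed area under the v-t curve.
0–1 s: -10 × 1 = -10 m
1–3 s: -12 × 2 = -24 m
3–8 s: -4 × 5 = -20 m
8–12 s: 5 × 4 = 20 m
Net displacement = -34 m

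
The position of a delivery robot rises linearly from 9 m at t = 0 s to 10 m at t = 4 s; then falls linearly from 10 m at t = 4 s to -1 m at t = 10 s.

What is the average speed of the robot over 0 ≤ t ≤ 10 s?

Average speed = (total path length)/(elapsed time); on a piecewise-linear x-t graph the path length is Σ|Δx|.
0–4 s: |Δx| = |10 − 9| = 1 m
4–10 s: |Δx| = |-1 − 10| = 11 m
Total path = 12 m; average speed = 12/10 = 1.2 m/s.

1.2 m/s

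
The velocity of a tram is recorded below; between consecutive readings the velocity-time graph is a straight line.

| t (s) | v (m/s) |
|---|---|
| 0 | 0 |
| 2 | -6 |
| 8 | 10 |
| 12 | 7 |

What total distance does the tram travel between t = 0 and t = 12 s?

65.5 m

Distance (not displacement) is the total path length: add the absolute areas under v-t.
0–2 s: |½(0 + -6)(2)| = 6 m
2–8 s: v = 0 at t = 4.25 s; triangle areas 6.75 + 18.75 = 25.5 m
8–12 s: |½(10 + 7)(4)| = 34 m
Total distance = 65.5 m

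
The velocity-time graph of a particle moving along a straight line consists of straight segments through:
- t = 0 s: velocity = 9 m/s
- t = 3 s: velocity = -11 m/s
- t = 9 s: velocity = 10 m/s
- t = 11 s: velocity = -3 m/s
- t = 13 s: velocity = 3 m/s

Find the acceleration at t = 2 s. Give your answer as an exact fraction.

Acceleration is the slope of the v-t graph on 0–3 s: (-11 − 9)/(3 − 0) = -20/3 m/s².

-20/3 m/s²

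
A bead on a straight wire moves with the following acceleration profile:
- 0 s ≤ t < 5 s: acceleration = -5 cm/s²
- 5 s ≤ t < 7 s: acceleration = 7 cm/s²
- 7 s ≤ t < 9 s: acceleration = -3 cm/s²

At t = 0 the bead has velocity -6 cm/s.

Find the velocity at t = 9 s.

Δv equals the area under the a-t graph; then v = v₀ + Δv.
0–5 s: -5 × 5 = -25 cm/s
5–7 s: 7 × 2 = 14 cm/s
7–9 s: -3 × 2 = -6 cm/s
Δv = -17 cm/s, so v(9) = -6 + (-17) = -23 cm/s.

-23 cm/s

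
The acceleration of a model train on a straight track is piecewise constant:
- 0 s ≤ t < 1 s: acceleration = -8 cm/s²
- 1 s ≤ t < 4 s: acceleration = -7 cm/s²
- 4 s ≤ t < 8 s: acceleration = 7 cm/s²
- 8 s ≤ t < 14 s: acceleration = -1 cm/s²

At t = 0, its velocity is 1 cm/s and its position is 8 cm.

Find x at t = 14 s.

On each constant-a segment, Δv = aΔt and Δx = v₀Δt + ½aΔt²; chain segment to segment.
0–1 s: v starts 1 cm/s; Δx = 1·1 + ½·-8·1² = -3 cm; v ends -7 cm/s.
1–4 s: v starts -7 cm/s; Δx = -7·3 + ½·-7·3² = -52.5 cm; v ends -28 cm/s.
4–8 s: v starts -28 cm/s; Δx = -28·4 + ½·7·4² = -56 cm; v ends 0 cm/s.
8–14 s: v starts 0 cm/s; Δx = 0·6 + ½·-1·6² = -18 cm; v ends -6 cm/s.
x(14) = 8 + Σ Δx = -121.5 cm.

-121.5 cm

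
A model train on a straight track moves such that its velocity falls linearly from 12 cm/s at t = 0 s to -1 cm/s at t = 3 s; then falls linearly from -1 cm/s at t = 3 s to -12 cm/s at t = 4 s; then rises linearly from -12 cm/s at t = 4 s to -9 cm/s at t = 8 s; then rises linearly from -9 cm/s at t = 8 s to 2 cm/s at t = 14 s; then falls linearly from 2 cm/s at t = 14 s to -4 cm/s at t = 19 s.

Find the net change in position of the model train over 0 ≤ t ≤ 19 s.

-58 cm

Displacement is the signed area under the v-t curve.
0–3 s: ½(12 + -1)(3) = 16.5 cm
3–4 s: ½(-1 + -12)(1) = -6.5 cm
4–8 s: ½(-12 + -9)(4) = -42 cm
8–14 s: ½(-9 + 2)(6) = -21 cm
14–19 s: ½(2 + -4)(5) = -5 cm
Net displacement = -58 cm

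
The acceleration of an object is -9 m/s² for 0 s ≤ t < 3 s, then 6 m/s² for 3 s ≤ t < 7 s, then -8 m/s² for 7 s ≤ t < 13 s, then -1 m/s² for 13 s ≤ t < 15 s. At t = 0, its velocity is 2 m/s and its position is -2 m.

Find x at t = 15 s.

-338.5 m

On each constant-a segment, Δv = aΔt and Δx = v₀Δt + ½aΔt²; chain segment to segment.
0–3 s: v starts 2 m/s; Δx = 2·3 + ½·-9·3² = -34.5 m; v ends -25 m/s.
3–7 s: v starts -25 m/s; Δx = -25·4 + ½·6·4² = -52 m; v ends -1 m/s.
7–13 s: v starts -1 m/s; Δx = -1·6 + ½·-8·6² = -150 m; v ends -49 m/s.
13–15 s: v starts -49 m/s; Δx = -49·2 + ½·-1·2² = -100 m; v ends -51 m/s.
x(15) = -2 + Σ Δx = -338.5 m.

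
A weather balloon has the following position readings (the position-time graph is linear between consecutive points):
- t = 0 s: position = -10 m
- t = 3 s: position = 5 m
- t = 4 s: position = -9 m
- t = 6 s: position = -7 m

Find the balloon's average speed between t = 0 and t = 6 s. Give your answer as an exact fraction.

31/6 m/s

Average speed = (total path length)/(elapsed time); on a piecewise-linear x-t graph the path length is Σ|Δx|.
0–3 s: |Δx| = |5 − -10| = 15 m
3–4 s: |Δx| = |-9 − 5| = 14 m
4–6 s: |Δx| = |-7 − -9| = 2 m
Total path = 31 m; average speed = 31/6 = 31/6 m/s.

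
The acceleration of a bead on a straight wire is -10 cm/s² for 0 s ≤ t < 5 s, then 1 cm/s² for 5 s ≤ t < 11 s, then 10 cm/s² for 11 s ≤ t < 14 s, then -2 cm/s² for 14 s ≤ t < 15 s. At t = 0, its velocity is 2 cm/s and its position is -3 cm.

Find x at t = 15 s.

-482 cm

On each constant-a segment, Δv = aΔt and Δx = v₀Δt + ½aΔt²; chain segment to segment.
0–5 s: v starts 2 cm/s; Δx = 2·5 + ½·-10·5² = -115 cm; v ends -48 cm/s.
5–11 s: v starts -48 cm/s; Δx = -48·6 + ½·1·6² = -270 cm; v ends -42 cm/s.
11–14 s: v starts -42 cm/s; Δx = -42·3 + ½·10·3² = -81 cm; v ends -12 cm/s.
14–15 s: v starts -12 cm/s; Δx = -12·1 + ½·-2·1² = -13 cm; v ends -14 cm/s.
x(15) = -3 + Σ Δx = -482 cm.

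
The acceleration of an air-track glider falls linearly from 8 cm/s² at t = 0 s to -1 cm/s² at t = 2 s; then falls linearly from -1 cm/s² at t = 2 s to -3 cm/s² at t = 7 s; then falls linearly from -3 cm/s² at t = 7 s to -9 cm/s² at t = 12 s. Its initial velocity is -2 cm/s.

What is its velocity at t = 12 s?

Δv equals the area under the a-t graph; then v = v₀ + Δv.
0–2 s: ½(8 + -1)(2) = 7 cm/s
2–7 s: ½(-1 + -3)(5) = -10 cm/s
7–12 s: ½(-3 + -9)(5) = -30 cm/s
Δv = -33 cm/s, so v(12) = -2 + (-33) = -35 cm/s.

-35 cm/s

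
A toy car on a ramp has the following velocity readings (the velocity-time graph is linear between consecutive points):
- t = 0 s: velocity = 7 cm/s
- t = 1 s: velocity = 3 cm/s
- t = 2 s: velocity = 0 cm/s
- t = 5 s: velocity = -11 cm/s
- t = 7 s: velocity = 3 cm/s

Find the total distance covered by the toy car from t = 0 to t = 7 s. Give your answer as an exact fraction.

226/7 cm

Distance (not displacement) is the total path length: add the absolute areas under v-t.
0–1 s: |½(7 + 3)(1)| = 5 cm
1–2 s: |½(3 + 0)(1)| = 1.5 cm
2–5 s: |½(0 + -11)(3)| = 16.5 cm
5–7 s: v = 0 at t = 46/7 s; triangle areas 121/14 + 9/14 = 65/7 cm
Total distance = 226/7 cm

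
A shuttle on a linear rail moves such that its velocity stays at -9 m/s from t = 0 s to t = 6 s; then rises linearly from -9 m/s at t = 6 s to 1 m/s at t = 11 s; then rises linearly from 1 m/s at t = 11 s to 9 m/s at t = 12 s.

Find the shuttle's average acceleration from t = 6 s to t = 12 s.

3 m/s²

Average acceleration = Δv/Δt = (9 − -9)/(12 − 6) = 3 m/s².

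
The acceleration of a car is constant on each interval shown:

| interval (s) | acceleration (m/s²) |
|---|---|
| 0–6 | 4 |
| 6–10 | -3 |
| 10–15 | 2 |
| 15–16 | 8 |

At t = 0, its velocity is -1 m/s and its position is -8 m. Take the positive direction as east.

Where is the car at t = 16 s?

On each constant-a segment, Δv = aΔt and Δx = v₀Δt + ½aΔt²; chain segment to segment.
0–6 s: v starts -1 m/s; Δx = -1·6 + ½·4·6² = 66 m; v ends 23 m/s.
6–10 s: v starts 23 m/s; Δx = 23·4 + ½·-3·4² = 68 m; v ends 11 m/s.
10–15 s: v starts 11 m/s; Δx = 11·5 + ½·2·5² = 80 m; v ends 21 m/s.
15–16 s: v starts 21 m/s; Δx = 21·1 + ½·8·1² = 25 m; v ends 29 m/s.
x(16) = -8 + Σ Δx = 231 m.

231 m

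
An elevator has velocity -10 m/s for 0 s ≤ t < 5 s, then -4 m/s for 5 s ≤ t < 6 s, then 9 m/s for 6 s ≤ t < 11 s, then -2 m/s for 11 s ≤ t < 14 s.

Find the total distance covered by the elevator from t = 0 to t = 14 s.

105 m

Total distance travelled is ∫|v| dt — sum the magnitudes of each area piece.
0–5 s: |-10| × 5 = 50 m
5–6 s: |-4| × 1 = 4 m
6–11 s: |9| × 5 = 45 m
11–14 s: |-2| × 3 = 6 m
Total distance = 105 m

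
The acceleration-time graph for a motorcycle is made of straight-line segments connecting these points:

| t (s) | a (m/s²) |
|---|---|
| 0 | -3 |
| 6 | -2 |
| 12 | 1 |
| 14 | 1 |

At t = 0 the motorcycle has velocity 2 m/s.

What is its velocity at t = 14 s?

Δv equals the area under the a-t graph; then v = v₀ + Δv.
0–6 s: ½(-3 + -2)(6) = -15 m/s
6–12 s: ½(-2 + 1)(6) = -3 m/s
12–14 s: 1 × 2 = 2 m/s
Δv = -16 m/s, so v(14) = 2 + (-16) = -14 m/s.

-14 m/s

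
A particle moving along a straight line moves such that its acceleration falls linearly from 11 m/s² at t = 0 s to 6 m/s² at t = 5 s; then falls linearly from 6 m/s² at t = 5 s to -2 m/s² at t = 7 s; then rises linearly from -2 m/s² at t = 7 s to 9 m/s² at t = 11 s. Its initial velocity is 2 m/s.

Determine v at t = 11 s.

Δv equals the area under the a-t graph; then v = v₀ + Δv.
0–5 s: ½(11 + 6)(5) = 42.5 m/s
5–7 s: ½(6 + -2)(2) = 4 m/s
7–11 s: ½(-2 + 9)(4) = 14 m/s
Δv = 60.5 m/s, so v(11) = 2 + (60.5) = 62.5 m/s.

62.5 m/s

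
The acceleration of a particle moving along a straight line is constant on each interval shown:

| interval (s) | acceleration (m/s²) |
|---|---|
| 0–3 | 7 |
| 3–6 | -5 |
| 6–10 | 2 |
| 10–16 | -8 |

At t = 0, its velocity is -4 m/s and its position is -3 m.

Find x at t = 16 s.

-15 m

On each constant-a segment, Δv = aΔt and Δx = v₀Δt + ½aΔt²; chain segment to segment.
0–3 s: v starts -4 m/s; Δx = -4·3 + ½·7·3² = 19.5 m; v ends 17 m/s.
3–6 s: v starts 17 m/s; Δx = 17·3 + ½·-5·3² = 28.5 m; v ends 2 m/s.
6–10 s: v starts 2 m/s; Δx = 2·4 + ½·2·4² = 24 m; v ends 10 m/s.
10–16 s: v starts 10 m/s; Δx = 10·6 + ½·-8·6² = -84 m; v ends -38 m/s.
x(16) = -3 + Σ Δx = -15 m.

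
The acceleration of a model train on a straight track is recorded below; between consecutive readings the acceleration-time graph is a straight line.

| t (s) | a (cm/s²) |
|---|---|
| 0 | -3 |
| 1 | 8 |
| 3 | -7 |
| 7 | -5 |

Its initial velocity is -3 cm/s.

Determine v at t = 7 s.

Δv equals the area under the a-t graph; then v = v₀ + Δv.
0–1 s: ½(-3 + 8)(1) = 2.5 cm/s
1–3 s: ½(8 + -7)(2) = 1 cm/s
3–7 s: ½(-7 + -5)(4) = -24 cm/s
Δv = -20.5 cm/s, so v(7) = -3 + (-20.5) = -23.5 cm/s.

-23.5 cm/s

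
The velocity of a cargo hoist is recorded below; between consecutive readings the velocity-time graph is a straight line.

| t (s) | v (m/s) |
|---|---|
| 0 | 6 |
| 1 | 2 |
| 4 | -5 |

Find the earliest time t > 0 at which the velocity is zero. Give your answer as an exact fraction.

t = 13/7 s

v changes sign on 1–4 s (from 2 to -5); the graph is linear there, so v = 0 at t = 1 + (-2)·(4 − 1)/(-5 − 2) = 13/7 s.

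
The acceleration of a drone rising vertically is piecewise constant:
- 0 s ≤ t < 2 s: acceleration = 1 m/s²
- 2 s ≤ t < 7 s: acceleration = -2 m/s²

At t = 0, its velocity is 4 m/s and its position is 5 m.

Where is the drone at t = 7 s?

20 m

On each constant-a segment, Δv = aΔt and Δx = v₀Δt + ½aΔt²; chain segment to segment.
0–2 s: v starts 4 m/s; Δx = 4·2 + ½·1·2² = 10 m; v ends 6 m/s.
2–7 s: v starts 6 m/s; Δx = 6·5 + ½·-2·5² = 5 m; v ends -4 m/s.
x(7) = 5 + Σ Δx = 20 m.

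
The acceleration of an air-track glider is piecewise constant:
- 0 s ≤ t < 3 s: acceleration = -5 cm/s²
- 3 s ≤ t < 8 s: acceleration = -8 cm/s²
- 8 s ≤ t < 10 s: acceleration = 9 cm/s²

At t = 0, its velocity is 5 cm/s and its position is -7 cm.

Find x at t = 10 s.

On each constant-a segment, Δv = aΔt and Δx = v₀Δt + ½aΔt²; chain segment to segment.
0–3 s: v starts 5 cm/s; Δx = 5·3 + ½·-5·3² = -7.5 cm; v ends -10 cm/s.
3–8 s: v starts -10 cm/s; Δx = -10·5 + ½·-8·5² = -150 cm; v ends -50 cm/s.
8–10 s: v starts -50 cm/s; Δx = -50·2 + ½·9·2² = -82 cm; v ends -32 cm/s.
x(10) = -7 + Σ Δx = -246.5 cm.

-246.5 cm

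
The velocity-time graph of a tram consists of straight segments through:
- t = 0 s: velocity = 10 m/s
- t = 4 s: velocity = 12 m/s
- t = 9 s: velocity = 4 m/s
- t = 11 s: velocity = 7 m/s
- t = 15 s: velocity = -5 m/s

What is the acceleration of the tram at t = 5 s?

Acceleration is the slope of the v-t graph on 4–9 s: (4 − 12)/(9 − 4) = -1.6 m/s².

-1.6 m/s²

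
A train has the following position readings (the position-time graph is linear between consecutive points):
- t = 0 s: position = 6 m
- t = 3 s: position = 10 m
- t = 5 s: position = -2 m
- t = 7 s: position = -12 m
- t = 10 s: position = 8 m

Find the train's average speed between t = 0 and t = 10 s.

Average speed = (total path length)/(elapsed time); on a piecewise-linear x-t graph the path length is Σ|Δx|.
0–3 s: |Δx| = |10 − 6| = 4 m
3–5 s: |Δx| = |-2 − 10| = 12 m
5–7 s: |Δx| = |-12 − -2| = 10 m
7–10 s: |Δx| = |8 − -12| = 20 m
Total path = 46 m; average speed = 46/10 = 4.6 m/s.

4.6 m/s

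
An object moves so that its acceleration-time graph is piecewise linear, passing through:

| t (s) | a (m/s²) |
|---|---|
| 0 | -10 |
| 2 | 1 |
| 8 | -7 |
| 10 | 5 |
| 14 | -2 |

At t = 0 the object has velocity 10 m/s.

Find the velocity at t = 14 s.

Δv equals the area under the a-t graph; then v = v₀ + Δv.
0–2 s: ½(-10 + 1)(2) = -9 m/s
2–8 s: ½(1 + -7)(6) = -18 m/s
8–10 s: ½(-7 + 5)(2) = -2 m/s
10–14 s: ½(5 + -2)(4) = 6 m/s
Δv = -23 m/s, so v(14) = 10 + (-23) = -13 m/s.

-13 m/s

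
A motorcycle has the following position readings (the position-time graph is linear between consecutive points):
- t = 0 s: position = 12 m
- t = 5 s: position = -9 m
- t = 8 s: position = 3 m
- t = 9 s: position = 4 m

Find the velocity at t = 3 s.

-4.2 m/s

Velocity is the slope of the x-t graph on 0–5 s: (-9 − 12)/(5 − 0) = -4.2 m/s.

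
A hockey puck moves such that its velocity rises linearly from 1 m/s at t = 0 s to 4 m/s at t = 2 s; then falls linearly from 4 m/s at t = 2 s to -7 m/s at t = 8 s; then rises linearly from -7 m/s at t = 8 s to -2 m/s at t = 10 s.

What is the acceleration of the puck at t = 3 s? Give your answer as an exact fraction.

Acceleration is the slope of the v-t graph on 2–8 s: (-7 − 4)/(8 − 2) = -11/6 m/s².

-11/6 m/s²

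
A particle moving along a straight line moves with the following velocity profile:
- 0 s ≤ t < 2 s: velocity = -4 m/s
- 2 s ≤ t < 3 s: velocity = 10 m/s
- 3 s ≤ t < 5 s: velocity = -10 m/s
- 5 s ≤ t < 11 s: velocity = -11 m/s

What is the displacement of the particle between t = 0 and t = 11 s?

Displacement is the signed area under the v-t curve.
0–2 s: -4 × 2 = -8 m
2–3 s: 10 × 1 = 10 m
3–5 s: -10 × 2 = -20 m
5–11 s: -11 × 6 = -66 m
Net displacement = -84 m

-84 m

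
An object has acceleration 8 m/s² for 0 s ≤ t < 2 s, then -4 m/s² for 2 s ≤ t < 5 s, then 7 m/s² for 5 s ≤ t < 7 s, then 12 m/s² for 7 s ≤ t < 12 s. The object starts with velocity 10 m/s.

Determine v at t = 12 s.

Δv equals the area under the a-t graph; then v = v₀ + Δv.
0–2 s: 8 × 2 = 16 m/s
2–5 s: -4 × 3 = -12 m/s
5–7 s: 7 × 2 = 14 m/s
7–12 s: 12 × 5 = 60 m/s
Δv = 78 m/s, so v(12) = 10 + (78) = 88 m/s.

88 m/s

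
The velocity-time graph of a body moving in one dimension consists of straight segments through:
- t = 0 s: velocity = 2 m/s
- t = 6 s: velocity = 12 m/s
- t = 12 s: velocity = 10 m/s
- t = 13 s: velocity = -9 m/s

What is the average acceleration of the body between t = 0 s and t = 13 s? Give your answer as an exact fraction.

-11/13 m/s²

Average acceleration = Δv/Δt = (-9 − 2)/(13 − 0) = -11/13 m/s².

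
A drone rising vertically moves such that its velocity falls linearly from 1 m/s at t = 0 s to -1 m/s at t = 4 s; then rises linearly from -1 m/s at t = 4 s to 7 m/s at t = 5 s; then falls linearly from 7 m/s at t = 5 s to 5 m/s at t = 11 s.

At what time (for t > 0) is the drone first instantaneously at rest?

v changes sign on 0–4 s (from 1 to -1); the graph is linear there, so v = 0 at t = 0 + (-1)·(4 − 0)/(-1 − 1) = 2 s.

t = 2 s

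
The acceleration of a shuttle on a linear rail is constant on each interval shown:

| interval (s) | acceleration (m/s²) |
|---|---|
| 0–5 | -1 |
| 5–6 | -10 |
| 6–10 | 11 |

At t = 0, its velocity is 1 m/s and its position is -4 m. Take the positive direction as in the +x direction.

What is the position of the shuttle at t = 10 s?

11.5 m

On each constant-a segment, Δv = aΔt and Δx = v₀Δt + ½aΔt²; chain segment to segment.
0–5 s: v starts 1 m/s; Δx = 1·5 + ½·-1·5² = -7.5 m; v ends -4 m/s.
5–6 s: v starts -4 m/s; Δx = -4·1 + ½·-10·1² = -9 m; v ends -14 m/s.
6–10 s: v starts -14 m/s; Δx = -14·4 + ½·11·4² = 32 m; v ends 30 m/s.
x(10) = -4 + Σ Δx = 11.5 m.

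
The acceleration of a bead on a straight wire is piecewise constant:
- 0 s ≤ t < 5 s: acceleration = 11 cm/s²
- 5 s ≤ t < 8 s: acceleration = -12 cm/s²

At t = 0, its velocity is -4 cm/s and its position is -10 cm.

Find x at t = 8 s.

206.5 cm

On each constant-a segment, Δv = aΔt and Δx = v₀Δt + ½aΔt²; chain segment to segment.
0–5 s: v starts -4 cm/s; Δx = -4·5 + ½·11·5² = 117.5 cm; v ends 51 cm/s.
5–8 s: v starts 51 cm/s; Δx = 51·3 + ½·-12·3² = 99 cm; v ends 15 cm/s.
x(8) = -10 + Σ Δx = 206.5 cm.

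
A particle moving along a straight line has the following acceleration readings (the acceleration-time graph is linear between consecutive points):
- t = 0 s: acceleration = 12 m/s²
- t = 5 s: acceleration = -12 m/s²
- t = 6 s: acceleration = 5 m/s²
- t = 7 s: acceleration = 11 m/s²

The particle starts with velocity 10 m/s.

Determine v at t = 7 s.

14.5 m/s

Δv equals the area under the a-t graph; then v = v₀ + Δv.
0–5 s: ½(12 + -12)(5) = 0 m/s
5–6 s: ½(-12 + 5)(1) = -3.5 m/s
6–7 s: ½(5 + 11)(1) = 8 m/s
Δv = 4.5 m/s, so v(7) = 10 + (4.5) = 14.5 m/s.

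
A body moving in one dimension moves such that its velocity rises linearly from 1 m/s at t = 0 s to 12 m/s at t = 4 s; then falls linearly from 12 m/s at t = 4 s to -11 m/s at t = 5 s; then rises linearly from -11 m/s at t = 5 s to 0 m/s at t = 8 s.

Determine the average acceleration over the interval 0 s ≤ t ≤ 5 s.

-2.4 m/s²

Average acceleration = Δv/Δt = (-11 − 1)/(5 − 0) = -2.4 m/s².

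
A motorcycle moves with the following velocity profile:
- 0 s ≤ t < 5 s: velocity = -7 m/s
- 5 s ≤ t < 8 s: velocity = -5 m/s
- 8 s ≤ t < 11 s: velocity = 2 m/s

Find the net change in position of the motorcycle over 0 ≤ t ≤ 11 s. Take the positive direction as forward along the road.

Displacement is the signed area under the v-t curve.
0–5 s: -7 × 5 = -35 m
5–8 s: -5 × 3 = -15 m
8–11 s: 2 × 3 = 6 m
Net displacement = -44 m

-44 m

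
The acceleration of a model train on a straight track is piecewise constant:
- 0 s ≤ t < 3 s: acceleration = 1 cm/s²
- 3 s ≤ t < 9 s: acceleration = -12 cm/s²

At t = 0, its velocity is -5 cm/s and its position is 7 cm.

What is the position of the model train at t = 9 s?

-231.5 cm

On each constant-a segment, Δv = aΔt and Δx = v₀Δt + ½aΔt²; chain segment to segment.
0–3 s: v starts -5 cm/s; Δx = -5·3 + ½·1·3² = -10.5 cm; v ends -2 cm/s.
3–9 s: v starts -2 cm/s; Δx = -2·6 + ½·-12·6² = -228 cm; v ends -74 cm/s.
x(9) = 7 + Σ Δx = -231.5 cm.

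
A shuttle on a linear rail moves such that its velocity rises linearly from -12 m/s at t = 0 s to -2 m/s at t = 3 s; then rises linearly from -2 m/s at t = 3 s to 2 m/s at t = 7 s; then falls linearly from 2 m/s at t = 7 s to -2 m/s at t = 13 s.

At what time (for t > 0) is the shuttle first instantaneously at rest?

t = 5 s

v changes sign on 3–7 s (from -2 to 2); the graph is linear there, so v = 0 at t = 3 + (2)·(7 − 3)/(2 − -2) = 5 s.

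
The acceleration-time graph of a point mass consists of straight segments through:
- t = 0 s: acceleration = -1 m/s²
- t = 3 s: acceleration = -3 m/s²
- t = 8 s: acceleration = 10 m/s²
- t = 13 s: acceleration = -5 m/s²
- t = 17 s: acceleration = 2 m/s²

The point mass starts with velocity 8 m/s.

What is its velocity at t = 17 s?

26 m/s

Δv equals the area under the a-t graph; then v = v₀ + Δv.
0–3 s: ½(-1 + -3)(3) = -6 m/s
3–8 s: ½(-3 + 10)(5) = 17.5 m/s
8–13 s: ½(10 + -5)(5) = 12.5 m/s
13–17 s: ½(-5 + 2)(4) = -6 m/s
Δv = 18 m/s, so v(17) = 8 + (18) = 26 m/s.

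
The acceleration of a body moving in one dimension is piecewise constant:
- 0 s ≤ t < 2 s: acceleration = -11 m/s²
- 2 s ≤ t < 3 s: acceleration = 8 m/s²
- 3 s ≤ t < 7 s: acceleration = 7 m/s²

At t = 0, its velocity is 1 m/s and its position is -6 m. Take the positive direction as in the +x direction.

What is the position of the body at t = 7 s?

-39 m

On each constant-a segment, Δv = aΔt and Δx = v₀Δt + ½aΔt²; chain segment to segment.
0–2 s: v starts 1 m/s; Δx = 1·2 + ½·-11·2² = -20 m; v ends -21 m/s.
2–3 s: v starts -21 m/s; Δx = -21·1 + ½·8·1² = -17 m; v ends -13 m/s.
3–7 s: v starts -13 m/s; Δx = -13·4 + ½·7·4² = 4 m; v ends 15 m/s.
x(7) = -6 + Σ Δx = -39 m.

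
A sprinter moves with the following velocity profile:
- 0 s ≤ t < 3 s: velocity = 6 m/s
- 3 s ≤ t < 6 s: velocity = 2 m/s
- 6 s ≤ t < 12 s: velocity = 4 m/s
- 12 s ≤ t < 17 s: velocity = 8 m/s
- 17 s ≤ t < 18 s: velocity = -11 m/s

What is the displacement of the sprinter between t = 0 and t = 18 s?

Displacement is the signed area under the v-t curve.
0–3 s: 6 × 3 = 18 m
3–6 s: 2 × 3 = 6 m
6–12 s: 4 × 6 = 24 m
12–17 s: 8 × 5 = 40 m
17–18 s: -11 × 1 = -11 m
Net displacement = 77 m

77 m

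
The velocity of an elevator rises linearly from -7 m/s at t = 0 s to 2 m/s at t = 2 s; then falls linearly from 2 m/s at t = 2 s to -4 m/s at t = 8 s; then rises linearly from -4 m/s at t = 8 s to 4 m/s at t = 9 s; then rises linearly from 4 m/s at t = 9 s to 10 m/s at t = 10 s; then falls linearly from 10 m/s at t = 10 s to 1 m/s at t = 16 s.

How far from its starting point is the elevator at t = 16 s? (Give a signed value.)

29 m

Net displacement equals the area under the velocity-time graph (areas below the axis count negative).
0–2 s: ½(-7 + 2)(2) = -5 m
2–8 s: ½(2 + -4)(6) = -6 m
8–9 s: ½(-4 + 4)(1) = 0 m
9–10 s: ½(4 + 10)(1) = 7 m
10–16 s: ½(10 + 1)(6) = 33 m
Net displacement = 29 m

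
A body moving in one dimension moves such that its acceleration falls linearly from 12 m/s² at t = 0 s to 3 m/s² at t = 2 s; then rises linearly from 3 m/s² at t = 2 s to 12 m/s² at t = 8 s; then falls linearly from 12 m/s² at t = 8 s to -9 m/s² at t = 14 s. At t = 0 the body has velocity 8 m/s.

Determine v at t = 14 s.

Δv equals the area under the a-t graph; then v = v₀ + Δv.
0–2 s: ½(12 + 3)(2) = 15 m/s
2–8 s: ½(3 + 12)(6) = 45 m/s
8–14 s: ½(12 + -9)(6) = 9 m/s
Δv = 69 m/s, so v(14) = 8 + (69) = 77 m/s.

77 m/s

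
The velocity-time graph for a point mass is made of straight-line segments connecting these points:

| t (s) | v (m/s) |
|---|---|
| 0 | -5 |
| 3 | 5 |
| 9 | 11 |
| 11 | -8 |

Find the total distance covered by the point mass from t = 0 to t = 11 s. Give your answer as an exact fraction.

2479/38 m

Distance (not displacement) is the total path length: add the absolute areas under v-t.
0–3 s: v = 0 at t = 1.5 s; triangle areas 3.75 + 3.75 = 7.5 m
3–9 s: |½(5 + 11)(6)| = 48 m
9–11 s: v = 0 at t = 193/19 s; triangle areas 121/19 + 64/19 = 185/19 m
Total distance = 2479/38 m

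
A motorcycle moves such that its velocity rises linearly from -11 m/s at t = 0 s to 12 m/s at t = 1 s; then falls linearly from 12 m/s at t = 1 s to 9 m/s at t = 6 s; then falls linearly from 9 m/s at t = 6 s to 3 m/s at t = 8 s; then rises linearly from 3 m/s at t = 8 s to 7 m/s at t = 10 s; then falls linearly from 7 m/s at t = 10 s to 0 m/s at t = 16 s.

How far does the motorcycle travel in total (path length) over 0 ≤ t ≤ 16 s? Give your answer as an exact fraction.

2329/23 m

Distance (not displacement) is the total path length: add the absolute areas under v-t.
0–1 s: v = 0 at t = 11/23 s; triangle areas 121/46 + 72/23 = 265/46 m
1–6 s: |½(12 + 9)(5)| = 52.5 m
6–8 s: |½(9 + 3)(2)| = 12 m
8–10 s: |½(3 + 7)(2)| = 10 m
10–16 s: |½(7 + 0)(6)| = 21 m
Total distance = 2329/23 m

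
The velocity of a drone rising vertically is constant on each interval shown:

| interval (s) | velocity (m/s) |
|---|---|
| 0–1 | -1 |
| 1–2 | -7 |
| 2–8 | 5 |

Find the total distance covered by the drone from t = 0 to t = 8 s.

38 m

Total distance travelled is ∫|v| dt — sum the magnitudes of each area piece.
0–1 s: |-1| × 1 = 1 m
1–2 s: |-7| × 1 = 7 m
2–8 s: |5| × 6 = 30 m
Total distance = 38 m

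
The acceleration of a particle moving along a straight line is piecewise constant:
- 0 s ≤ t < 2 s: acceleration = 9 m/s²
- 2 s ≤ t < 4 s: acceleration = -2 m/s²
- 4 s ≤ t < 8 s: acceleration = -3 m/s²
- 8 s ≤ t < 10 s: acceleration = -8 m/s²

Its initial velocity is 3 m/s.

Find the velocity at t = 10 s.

Δv equals the area under the a-t graph; then v = v₀ + Δv.
0–2 s: 9 × 2 = 18 m/s
2–4 s: -2 × 2 = -4 m/s
4–8 s: -3 × 4 = -12 m/s
8–10 s: -8 × 2 = -16 m/s
Δv = -14 m/s, so v(10) = 3 + (-14) = -11 m/s.

-11 m/s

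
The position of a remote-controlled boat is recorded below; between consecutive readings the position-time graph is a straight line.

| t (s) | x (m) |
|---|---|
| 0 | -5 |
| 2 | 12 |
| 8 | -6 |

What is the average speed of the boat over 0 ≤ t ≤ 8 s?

4.375 m/s

Average speed = (total path length)/(elapsed time); on a piecewise-linear x-t graph the path length is Σ|Δx|.
0–2 s: |Δx| = |12 − -5| = 17 m
2–8 s: |Δx| = |-6 − 12| = 18 m
Total path = 35 m; average speed = 35/8 = 4.375 m/s.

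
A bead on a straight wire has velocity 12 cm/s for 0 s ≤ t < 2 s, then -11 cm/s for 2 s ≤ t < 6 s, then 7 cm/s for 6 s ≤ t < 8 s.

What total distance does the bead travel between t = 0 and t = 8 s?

Distance (not displacement) is the total path length: add the absolute areas under v-t.
0–2 s: |12| × 2 = 24 cm
2–6 s: |-11| × 4 = 44 cm
6–8 s: |7| × 2 = 14 cm
Total distance = 82 cm

82 cm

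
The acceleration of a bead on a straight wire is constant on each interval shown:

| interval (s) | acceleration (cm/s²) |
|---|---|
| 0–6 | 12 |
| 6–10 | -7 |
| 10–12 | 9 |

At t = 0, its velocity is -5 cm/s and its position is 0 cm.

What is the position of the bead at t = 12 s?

On each constant-a segment, Δv = aΔt and Δx = v₀Δt + ½aΔt²; chain segment to segment.
0–6 s: v starts -5 cm/s; Δx = -5·6 + ½·12·6² = 186 cm; v ends 67 cm/s.
6–10 s: v starts 67 cm/s; Δx = 67·4 + ½·-7·4² = 212 cm; v ends 39 cm/s.
10–12 s: v starts 39 cm/s; Δx = 39·2 + ½·9·2² = 96 cm; v ends 57 cm/s.
x(12) = 0 + Σ Δx = 494 cm.

494 cm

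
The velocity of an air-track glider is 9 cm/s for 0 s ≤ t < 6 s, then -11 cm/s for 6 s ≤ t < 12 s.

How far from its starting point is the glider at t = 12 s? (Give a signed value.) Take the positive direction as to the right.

Net displacement equals the area under the velocity-time graph (areas below the axis count negative).
0–6 s: 9 × 6 = 54 cm
6–12 s: -11 × 6 = -66 cm
Net displacement = -12 cm

-12 cm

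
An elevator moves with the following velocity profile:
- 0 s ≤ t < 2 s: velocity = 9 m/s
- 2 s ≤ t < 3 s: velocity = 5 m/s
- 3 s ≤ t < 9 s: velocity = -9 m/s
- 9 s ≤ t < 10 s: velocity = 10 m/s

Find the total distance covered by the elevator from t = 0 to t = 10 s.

87 m

Distance (not displacement) is the total path length: add the absolute areas under v-t.
0–2 s: |9| × 2 = 18 m
2–3 s: |5| × 1 = 5 m
3–9 s: |-9| × 6 = 54 m
9–10 s: |10| × 1 = 10 m
Total distance = 87 m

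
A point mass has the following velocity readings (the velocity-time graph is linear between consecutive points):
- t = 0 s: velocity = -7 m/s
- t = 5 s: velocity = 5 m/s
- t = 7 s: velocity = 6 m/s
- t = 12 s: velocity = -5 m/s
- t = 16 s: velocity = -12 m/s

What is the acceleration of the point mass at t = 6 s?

Acceleration is the slope of the v-t graph on 5–7 s: (6 − 5)/(7 − 5) = 0.5 m/s².

0.5 m/s²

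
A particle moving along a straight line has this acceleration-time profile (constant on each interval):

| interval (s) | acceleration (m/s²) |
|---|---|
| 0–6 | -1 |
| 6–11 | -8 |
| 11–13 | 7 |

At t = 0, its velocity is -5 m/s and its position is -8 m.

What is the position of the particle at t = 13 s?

On each constant-a segment, Δv = aΔt and Δx = v₀Δt + ½aΔt²; chain segment to segment.
0–6 s: v starts -5 m/s; Δx = -5·6 + ½·-1·6² = -48 m; v ends -11 m/s.
6–11 s: v starts -11 m/s; Δx = -11·5 + ½·-8·5² = -155 m; v ends -51 m/s.
11–13 s: v starts -51 m/s; Δx = -51·2 + ½·7·2² = -88 m; v ends -37 m/s.
x(13) = -8 + Σ Δx = -299 m.

-299 m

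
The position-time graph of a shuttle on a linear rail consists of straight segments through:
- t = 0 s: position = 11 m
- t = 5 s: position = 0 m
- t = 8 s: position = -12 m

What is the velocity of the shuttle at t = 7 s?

Velocity is the slope of the x-t graph on 5–8 s: (-12 − 0)/(8 − 5) = -4 m/s.

-4 m/s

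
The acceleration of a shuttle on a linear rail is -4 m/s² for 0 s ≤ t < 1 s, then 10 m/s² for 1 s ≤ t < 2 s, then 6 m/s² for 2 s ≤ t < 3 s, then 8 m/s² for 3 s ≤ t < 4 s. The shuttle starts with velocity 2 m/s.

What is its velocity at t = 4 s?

Δv equals the area under the a-t graph; then v = v₀ + Δv.
0–1 s: -4 × 1 = -4 m/s
1–2 s: 10 × 1 = 10 m/s
2–3 s: 6 × 1 = 6 m/s
3–4 s: 8 × 1 = 8 m/s
Δv = 20 m/s, so v(4) = 2 + (20) = 22 m/s.

22 m/s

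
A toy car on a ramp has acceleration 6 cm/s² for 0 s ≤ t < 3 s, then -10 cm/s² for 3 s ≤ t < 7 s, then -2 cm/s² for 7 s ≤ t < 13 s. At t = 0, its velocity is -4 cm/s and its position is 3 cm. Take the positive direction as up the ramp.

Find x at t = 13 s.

On each constant-a segment, Δv = aΔt and Δx = v₀Δt + ½aΔt²; chain segment to segment.
0–3 s: v starts -4 cm/s; Δx = -4·3 + ½·6·3² = 15 cm; v ends 14 cm/s.
3–7 s: v starts 14 cm/s; Δx = 14·4 + ½·-10·4² = -24 cm; v ends -26 cm/s.
7–13 s: v starts -26 cm/s; Δx = -26·6 + ½·-2·6² = -192 cm; v ends -38 cm/s.
x(13) = 3 + Σ Δx = -198 cm.

-198 cm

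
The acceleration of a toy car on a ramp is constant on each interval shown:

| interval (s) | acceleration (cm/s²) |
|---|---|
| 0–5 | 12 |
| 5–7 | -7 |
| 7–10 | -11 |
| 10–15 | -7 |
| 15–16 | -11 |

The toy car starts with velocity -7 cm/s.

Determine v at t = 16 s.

Δv equals the area under the a-t graph; then v = v₀ + Δv.
0–5 s: 12 × 5 = 60 cm/s
5–7 s: -7 × 2 = -14 cm/s
7–10 s: -11 × 3 = -33 cm/s
10–15 s: -7 × 5 = -35 cm/s
15–16 s: -11 × 1 = -11 cm/s
Δv = -33 cm/s, so v(16) = -7 + (-33) = -40 cm/s.

-40 cm/s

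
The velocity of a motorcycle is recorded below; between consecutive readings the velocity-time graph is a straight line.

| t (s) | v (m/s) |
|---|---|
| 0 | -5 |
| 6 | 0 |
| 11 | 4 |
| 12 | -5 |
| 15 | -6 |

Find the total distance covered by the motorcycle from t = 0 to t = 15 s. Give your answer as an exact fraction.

394/9 m

Total distance travelled is ∫|v| dt — sum the magnitudes of each area piece.
0–6 s: |½(-5 + 0)(6)| = 15 m
6–11 s: |½(0 + 4)(5)| = 10 m
11–12 s: v = 0 at t = 103/9 s; triangle areas 8/9 + 25/18 = 41/18 m
12–15 s: |½(-5 + -6)(3)| = 16.5 m
Total distance = 394/9 m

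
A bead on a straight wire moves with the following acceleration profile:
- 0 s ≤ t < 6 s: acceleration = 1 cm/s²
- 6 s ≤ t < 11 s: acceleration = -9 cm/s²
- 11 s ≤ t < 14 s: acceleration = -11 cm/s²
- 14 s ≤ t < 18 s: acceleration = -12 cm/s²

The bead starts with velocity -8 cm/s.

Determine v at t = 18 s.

-128 cm/s

Δv equals the area under the a-t graph; then v = v₀ + Δv.
0–6 s: 1 × 6 = 6 cm/s
6–11 s: -9 × 5 = -45 cm/s
11–14 s: -11 × 3 = -33 cm/s
14–18 s: -12 × 4 = -48 cm/s
Δv = -120 cm/s, so v(18) = -8 + (-120) = -128 cm/s.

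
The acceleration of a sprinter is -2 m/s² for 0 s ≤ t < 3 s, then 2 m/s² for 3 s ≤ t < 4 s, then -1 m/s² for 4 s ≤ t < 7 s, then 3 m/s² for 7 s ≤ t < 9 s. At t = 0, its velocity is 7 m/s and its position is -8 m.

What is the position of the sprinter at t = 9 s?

On each constant-a segment, Δv = aΔt and Δx = v₀Δt + ½aΔt²; chain segment to segment.
0–3 s: v starts 7 m/s; Δx = 7·3 + ½·-2·3² = 12 m; v ends 1 m/s.
3–4 s: v starts 1 m/s; Δx = 1·1 + ½·2·1² = 2 m; v ends 3 m/s.
4–7 s: v starts 3 m/s; Δx = 3·3 + ½·-1·3² = 4.5 m; v ends 0 m/s.
7–9 s: v starts 0 m/s; Δx = 0·2 + ½·3·2² = 6 m; v ends 6 m/s.
x(9) = -8 + Σ Δx = 16.5 m.

16.5 m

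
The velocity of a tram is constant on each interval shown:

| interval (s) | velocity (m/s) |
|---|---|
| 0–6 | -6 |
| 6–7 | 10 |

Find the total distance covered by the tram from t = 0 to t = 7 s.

Distance (not displacement) is the total path length: add the absolute areas under v-t.
0–6 s: |-6| × 6 = 36 m
6–7 s: |10| × 1 = 10 m
Total distance = 46 m

46 m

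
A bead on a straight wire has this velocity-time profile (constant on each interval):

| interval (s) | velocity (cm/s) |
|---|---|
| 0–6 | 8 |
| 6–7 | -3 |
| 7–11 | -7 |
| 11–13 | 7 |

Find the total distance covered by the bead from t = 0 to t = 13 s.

Distance (not displacement) is the total path length: add the absolute areas under v-t.
0–6 s: |8| × 6 = 48 cm
6–7 s: |-3| × 1 = 3 cm
7–11 s: |-7| × 4 = 28 cm
11–13 s: |7| × 2 = 14 cm
Total distance = 93 cm

93 cm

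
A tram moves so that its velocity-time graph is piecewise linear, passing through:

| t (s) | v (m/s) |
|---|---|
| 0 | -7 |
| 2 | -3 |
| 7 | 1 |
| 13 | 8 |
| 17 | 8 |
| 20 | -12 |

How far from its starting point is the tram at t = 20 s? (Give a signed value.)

38 m

Net displacement equals the area under the velocity-time graph (areas below the axis count negative).
0–2 s: ½(-7 + -3)(2) = -10 m
2–7 s: ½(-3 + 1)(5) = -5 m
7–13 s: ½(1 + 8)(6) = 27 m
13–17 s: 8 × 4 = 32 m
17–20 s: ½(8 + -12)(3) = -6 m
Net displacement = 38 m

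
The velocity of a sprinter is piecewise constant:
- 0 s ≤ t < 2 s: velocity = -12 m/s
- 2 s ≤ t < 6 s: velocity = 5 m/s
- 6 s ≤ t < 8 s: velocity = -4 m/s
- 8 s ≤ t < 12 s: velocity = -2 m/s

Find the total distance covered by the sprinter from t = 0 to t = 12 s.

60 m

Distance (not displacement) is the total path length: add the absolute areas under v-t.
0–2 s: |-12| × 2 = 24 m
2–6 s: |5| × 4 = 20 m
6–8 s: |-4| × 2 = 8 m
8–12 s: |-2| × 4 = 8 m
Total distance = 60 m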